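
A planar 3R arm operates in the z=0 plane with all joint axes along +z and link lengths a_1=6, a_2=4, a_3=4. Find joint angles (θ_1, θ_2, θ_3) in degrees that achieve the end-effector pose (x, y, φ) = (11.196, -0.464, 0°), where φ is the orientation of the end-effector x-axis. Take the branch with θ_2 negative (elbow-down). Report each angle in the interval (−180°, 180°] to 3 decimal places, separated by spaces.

30.002 -90.003 60.001

wrist centre = target − a_3·(cos φ, sin φ) = (7.1960, -0.4640)
cos θ_2 = (51.9977−6²−4²)/(2·6·4) = -0.0000; θ_2 = -90.0027° (elbow-down)
β = atan2(-0.4640,7.1960) = -3.6893°; ψ = atan2(-4.0000,5.9998) = -33.6909°
θ_1 = β − ψ = 30.0016°
θ_3 = φ − θ_1 − θ_2 = 60.0012° (wrapped to (-180°,180°])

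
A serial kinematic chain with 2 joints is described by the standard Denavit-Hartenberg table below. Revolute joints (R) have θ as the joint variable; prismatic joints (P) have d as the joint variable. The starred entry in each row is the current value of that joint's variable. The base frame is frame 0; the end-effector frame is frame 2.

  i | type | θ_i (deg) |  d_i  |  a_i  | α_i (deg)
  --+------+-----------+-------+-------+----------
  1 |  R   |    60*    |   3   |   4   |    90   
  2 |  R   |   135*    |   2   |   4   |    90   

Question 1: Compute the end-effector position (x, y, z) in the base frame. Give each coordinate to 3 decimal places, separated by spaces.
2.318 0.015 5.828

after link 1: o_1 = (2.0000, 3.4641, 3.0000)
after link 2: o_2 = (2.3178, 0.0146, 5.8284)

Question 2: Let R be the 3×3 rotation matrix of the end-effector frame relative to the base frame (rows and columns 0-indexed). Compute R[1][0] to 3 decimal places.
-0.612

End-effector x-axis (col 0 of R) = (-0.3536,-0.6124,0.7071)
R[1][0] = -0.6124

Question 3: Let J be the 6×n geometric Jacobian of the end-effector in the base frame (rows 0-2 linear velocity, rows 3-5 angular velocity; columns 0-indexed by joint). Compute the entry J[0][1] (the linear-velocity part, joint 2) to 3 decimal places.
axis z_1 = (0.8660,-0.5000,0.0000); lever o_n−o_1 = (0.3178,-3.4495,2.8284)
cross product → J_v[:, 1] = (-1.4142,-2.4495,-2.8284)
J_ω[:, 1] = z_1
entry J[0][1] = -1.4142

-1.414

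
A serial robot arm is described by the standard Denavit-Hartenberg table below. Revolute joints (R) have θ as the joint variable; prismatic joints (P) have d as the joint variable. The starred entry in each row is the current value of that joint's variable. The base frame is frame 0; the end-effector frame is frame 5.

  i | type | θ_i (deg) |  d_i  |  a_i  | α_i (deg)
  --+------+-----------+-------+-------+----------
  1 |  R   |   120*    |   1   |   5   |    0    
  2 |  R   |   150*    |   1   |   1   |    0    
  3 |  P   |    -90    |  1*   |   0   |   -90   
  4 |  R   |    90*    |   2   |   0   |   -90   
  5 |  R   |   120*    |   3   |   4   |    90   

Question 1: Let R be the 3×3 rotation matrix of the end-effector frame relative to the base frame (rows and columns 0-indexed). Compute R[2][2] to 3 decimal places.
End-effector z-axis (col 2 of R) = (0.0000,0.5000,-0.8660)
R[2][2] = -0.8660

-0.866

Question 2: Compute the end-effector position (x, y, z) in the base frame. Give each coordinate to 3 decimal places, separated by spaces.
after link 1: o_1 = (-2.5000, 4.3301, 1.0000)
after link 2: o_2 = (-2.5000, 3.3301, 2.0000)
after link 3: o_3 = (-2.5000, 3.3301, 3.0000)
after link 4: o_4 = (-2.5000, 1.3301, 3.0000)
after link 5: o_5 = (0.5000, 4.7942, 5.0000)

0.500 4.794 5.000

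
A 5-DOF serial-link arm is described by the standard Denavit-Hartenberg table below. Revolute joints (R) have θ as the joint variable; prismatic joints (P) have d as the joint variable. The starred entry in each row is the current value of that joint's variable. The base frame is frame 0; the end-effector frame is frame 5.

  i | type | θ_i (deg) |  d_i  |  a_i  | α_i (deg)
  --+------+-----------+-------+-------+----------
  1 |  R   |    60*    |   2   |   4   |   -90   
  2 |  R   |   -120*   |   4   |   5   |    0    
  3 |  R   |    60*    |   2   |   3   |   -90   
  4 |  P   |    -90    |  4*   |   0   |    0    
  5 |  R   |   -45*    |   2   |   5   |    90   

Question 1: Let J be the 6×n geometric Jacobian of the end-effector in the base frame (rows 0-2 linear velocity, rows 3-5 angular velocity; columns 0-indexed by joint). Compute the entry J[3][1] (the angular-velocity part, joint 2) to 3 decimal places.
axis z_1 = (-0.8660,0.5000,0.0000); lever o_n−o_1 = (-7.0438,6.8708,0.8663)
cross product → J_v[:, 1] = (0.4332,0.7503,-2.4284)
J_ω[:, 1] = z_1
entry J[3][1] = -0.8660

-0.866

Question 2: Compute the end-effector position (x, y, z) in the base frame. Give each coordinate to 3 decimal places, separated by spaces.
-5.044 10.335 2.866

after link 1: o_1 = (2.0000, 3.4641, 2.0000)
after link 2: o_2 = (-2.7141, 3.2990, 6.3301)
after link 3: o_3 = (-3.6962, 5.5981, 8.9282)
after link 4: o_4 = (-1.9641, 8.5981, 6.9282)
after link 5: o_5 = (-5.0438, 10.3349, 2.8663)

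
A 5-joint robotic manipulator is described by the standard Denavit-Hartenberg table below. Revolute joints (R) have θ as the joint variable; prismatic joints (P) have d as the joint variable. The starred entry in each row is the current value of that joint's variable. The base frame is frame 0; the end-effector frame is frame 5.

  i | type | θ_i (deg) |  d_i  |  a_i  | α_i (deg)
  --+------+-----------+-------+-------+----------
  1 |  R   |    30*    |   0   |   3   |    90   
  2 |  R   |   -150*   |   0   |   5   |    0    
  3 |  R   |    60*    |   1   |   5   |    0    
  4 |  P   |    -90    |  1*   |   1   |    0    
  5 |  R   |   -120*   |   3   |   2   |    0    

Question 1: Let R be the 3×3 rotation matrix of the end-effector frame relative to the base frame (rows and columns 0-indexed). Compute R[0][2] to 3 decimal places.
0.500

End-effector z-axis (col 2 of R) = (0.5000,-0.8660,0.0000)
R[0][2] = 0.5000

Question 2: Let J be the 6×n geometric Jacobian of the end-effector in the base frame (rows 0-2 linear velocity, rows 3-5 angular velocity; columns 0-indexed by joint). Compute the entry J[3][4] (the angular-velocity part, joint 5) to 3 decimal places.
0.500

axis z_4 = (0.5000,-0.8660,0.0000); lever o_n−o_4 = (2.3660,-2.0981,1.7321)
cross product → J_v[:, 4] = (-1.5000,-0.8660,1.0000)
J_ω[:, 4] = z_4
entry J[3][4] = 0.5000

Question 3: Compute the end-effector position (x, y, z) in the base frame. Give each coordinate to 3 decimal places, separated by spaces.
1.348 -4.995 -5.768

after link 1: o_1 = (2.5981, 1.5000, 0.0000)
after link 2: o_2 = (-1.1519, -0.6651, -2.5000)
after link 3: o_3 = (-0.6519, -1.5311, -7.5000)
after link 4: o_4 = (-1.0179, -2.8971, -7.5000)
after link 5: o_5 = (1.3481, -4.9952, -5.7679)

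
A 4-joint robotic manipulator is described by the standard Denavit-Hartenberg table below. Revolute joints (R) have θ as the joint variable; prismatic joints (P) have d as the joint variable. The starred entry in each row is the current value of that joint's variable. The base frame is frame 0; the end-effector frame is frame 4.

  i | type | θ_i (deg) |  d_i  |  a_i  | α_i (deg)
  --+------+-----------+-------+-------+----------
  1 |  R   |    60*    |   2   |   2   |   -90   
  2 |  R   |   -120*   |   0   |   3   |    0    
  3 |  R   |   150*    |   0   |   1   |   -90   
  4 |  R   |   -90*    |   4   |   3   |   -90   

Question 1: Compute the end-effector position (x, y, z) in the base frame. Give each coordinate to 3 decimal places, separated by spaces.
-2.915 0.951 0.634

after link 1: o_1 = (1.0000, 1.7321, 2.0000)
after link 2: o_2 = (0.2500, 0.4330, 4.5981)
after link 3: o_3 = (0.6830, 1.1830, 4.0981)
after link 4: o_4 = (-2.9151, 0.9510, 0.6340)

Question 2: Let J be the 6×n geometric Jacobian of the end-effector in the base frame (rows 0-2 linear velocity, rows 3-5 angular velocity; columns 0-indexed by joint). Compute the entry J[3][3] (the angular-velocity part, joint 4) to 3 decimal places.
-0.250

axis z_3 = (-0.2500,-0.4330,-0.8660); lever o_n−o_3 = (-3.5981,-0.2321,-3.4641)
cross product → J_v[:, 3] = (1.2990,2.2500,-1.5000)
J_ω[:, 3] = z_3
entry J[3][3] = -0.2500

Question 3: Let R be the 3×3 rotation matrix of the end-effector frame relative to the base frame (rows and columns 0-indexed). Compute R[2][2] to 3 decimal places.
-0.500

End-effector z-axis (col 2 of R) = (0.4330,0.7500,-0.5000)
R[2][2] = -0.5000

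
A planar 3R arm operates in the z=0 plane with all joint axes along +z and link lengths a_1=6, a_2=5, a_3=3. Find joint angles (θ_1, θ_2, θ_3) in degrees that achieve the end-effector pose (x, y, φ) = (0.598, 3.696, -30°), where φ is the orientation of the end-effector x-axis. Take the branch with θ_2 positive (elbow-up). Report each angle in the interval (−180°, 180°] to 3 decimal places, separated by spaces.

60.001 120.001 149.998

wrist centre = target − a_3·(cos φ, sin φ) = (-2.0001, 5.1960)
cos θ_2 = (30.9987−6²−5²)/(2·6·5) = -0.5000; θ_2 = 120.0014° (elbow-up)
β = atan2(5.1960,-2.0001) = 111.0530°; ψ = atan2(4.3301,3.4999) = 51.0522°
θ_1 = β − ψ = 60.0008°
θ_3 = φ − θ_1 − θ_2 = 149.9977° (wrapped to (-180°,180°])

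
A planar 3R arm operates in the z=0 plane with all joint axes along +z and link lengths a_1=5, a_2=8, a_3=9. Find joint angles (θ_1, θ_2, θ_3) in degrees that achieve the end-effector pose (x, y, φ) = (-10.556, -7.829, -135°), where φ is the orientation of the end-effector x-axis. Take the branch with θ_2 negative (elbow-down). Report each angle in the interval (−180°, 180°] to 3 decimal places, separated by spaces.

-45.003 -149.998 60.001

wrist centre = target − a_3·(cos φ, sin φ) = (-4.1920, -1.4650)
cos θ_2 = (19.7195−5²−8²)/(2·5·8) = -0.8660; θ_2 = -149.9978° (elbow-down)
β = atan2(-1.4650,-4.1920) = -160.7364°; ψ = atan2(-4.0003,-1.9280) = -115.7331°
θ_1 = β − ψ = -45.0033°
θ_3 = φ − θ_1 − θ_2 = 60.0011° (wrapped to (-180°,180°])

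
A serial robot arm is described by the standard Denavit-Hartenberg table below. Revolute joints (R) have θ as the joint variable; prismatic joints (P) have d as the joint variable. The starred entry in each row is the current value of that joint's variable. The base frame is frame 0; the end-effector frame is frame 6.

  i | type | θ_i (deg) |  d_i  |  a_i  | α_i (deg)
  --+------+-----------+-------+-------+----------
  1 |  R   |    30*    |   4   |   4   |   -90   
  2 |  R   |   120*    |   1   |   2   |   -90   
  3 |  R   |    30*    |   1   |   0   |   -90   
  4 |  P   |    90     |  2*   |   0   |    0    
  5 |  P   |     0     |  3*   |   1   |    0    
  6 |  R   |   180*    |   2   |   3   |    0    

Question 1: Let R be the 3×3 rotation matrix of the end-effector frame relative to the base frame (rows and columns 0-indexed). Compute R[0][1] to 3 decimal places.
End-effector y-axis (col 1 of R) = (-0.1250,-0.6495,-0.7500)
R[0][1] = -0.1250

-0.125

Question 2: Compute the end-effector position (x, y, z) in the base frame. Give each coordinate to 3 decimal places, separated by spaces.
after link 1: o_1 = (3.4641, 2.0000, 4.0000)
after link 2: o_2 = (2.0981, 2.3660, 2.2679)
after link 3: o_3 = (1.3481, 1.9330, 2.7679)
after link 4: o_4 = (2.6471, 0.6830, 3.6340)
after link 5: o_5 = (5.3457, -0.7590, 4.4330)
after link 6: o_6 = (4.3947, -3.3080, 6.7990)

4.395 -3.308 6.799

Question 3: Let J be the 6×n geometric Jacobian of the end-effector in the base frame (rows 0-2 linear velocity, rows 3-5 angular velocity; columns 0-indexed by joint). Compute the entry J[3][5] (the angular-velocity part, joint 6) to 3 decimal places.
0.650

axis z_5 = (0.6495,-0.6250,0.4330); lever o_n−o_5 = (-0.9510,-2.5490,2.3660)
cross product → J_v[:, 5] = (-0.3750,-1.9486,-2.2500)
J_ω[:, 5] = z_5
entry J[3][5] = 0.6495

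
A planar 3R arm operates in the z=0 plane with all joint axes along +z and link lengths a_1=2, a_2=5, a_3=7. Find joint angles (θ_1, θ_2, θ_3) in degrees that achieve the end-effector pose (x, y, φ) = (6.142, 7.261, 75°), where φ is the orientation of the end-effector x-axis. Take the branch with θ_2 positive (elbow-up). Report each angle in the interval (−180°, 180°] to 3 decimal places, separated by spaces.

-90.004 119.998 45.006

wrist centre = target − a_3·(cos φ, sin φ) = (4.3303, 0.4995)
cos θ_2 = (19.0007−2²−5²)/(2·2·5) = -0.5000; θ_2 = 119.9976° (elbow-up)
β = atan2(0.4995,4.3303) = 6.5803°; ψ = atan2(4.3302,-0.4998) = 96.5842°
θ_1 = β − ψ = -90.0040°
θ_3 = φ − θ_1 − θ_2 = 45.0064° (wrapped to (-180°,180°])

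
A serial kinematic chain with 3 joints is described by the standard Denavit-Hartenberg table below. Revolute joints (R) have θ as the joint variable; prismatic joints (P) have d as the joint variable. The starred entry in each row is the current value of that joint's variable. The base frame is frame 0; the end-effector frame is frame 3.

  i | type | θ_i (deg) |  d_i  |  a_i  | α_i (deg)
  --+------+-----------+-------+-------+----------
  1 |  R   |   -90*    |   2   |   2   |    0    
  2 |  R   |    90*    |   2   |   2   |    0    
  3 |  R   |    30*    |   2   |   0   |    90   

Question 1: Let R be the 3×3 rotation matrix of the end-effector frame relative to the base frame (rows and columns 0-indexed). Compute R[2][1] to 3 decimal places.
End-effector y-axis (col 1 of R) = (-0.0000,0.0000,1.0000)
R[2][1] = 1.0000

1.000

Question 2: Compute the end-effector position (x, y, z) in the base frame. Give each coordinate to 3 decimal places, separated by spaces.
after link 1: o_1 = (0.0000, -2.0000, 2.0000)
after link 2: o_2 = (2.0000, -2.0000, 4.0000)
after link 3: o_3 = (2.0000, -2.0000, 6.0000)

2.000 -2.000 6.000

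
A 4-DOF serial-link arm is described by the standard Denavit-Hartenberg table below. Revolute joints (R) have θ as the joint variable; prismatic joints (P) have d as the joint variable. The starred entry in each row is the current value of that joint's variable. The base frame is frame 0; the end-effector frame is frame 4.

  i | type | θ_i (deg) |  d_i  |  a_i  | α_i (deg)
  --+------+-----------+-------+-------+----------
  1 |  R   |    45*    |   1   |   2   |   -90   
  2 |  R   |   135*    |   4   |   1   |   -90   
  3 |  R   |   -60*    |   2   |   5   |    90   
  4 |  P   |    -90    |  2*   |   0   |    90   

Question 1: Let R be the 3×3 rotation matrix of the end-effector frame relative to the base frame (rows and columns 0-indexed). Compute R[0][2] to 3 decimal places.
0.862

End-effector z-axis (col 2 of R) = (0.8624,-0.3624,0.3536)
R[0][2] = 0.8624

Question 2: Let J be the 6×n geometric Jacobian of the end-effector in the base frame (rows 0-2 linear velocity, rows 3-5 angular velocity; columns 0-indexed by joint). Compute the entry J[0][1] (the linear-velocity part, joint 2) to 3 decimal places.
0.116

axis z_1 = (-0.7071,0.7071,0.0000); lever o_n−o_1 = (-8.4814,4.7134,0.1641)
cross product → J_v[:, 1] = (0.1160,0.1160,2.6643)
J_ω[:, 1] = z_1
entry J[0][1] = 0.1160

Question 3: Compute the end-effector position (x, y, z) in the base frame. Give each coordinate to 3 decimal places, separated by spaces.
-7.067 6.128 1.164

after link 1: o_1 = (1.4142, 1.4142, 1.0000)
after link 2: o_2 = (-1.9142, 3.7426, 0.2929)
after link 3: o_3 = (-7.2261, 4.5545, -0.0607)
after link 4: o_4 = (-7.0672, 6.1276, 1.1641)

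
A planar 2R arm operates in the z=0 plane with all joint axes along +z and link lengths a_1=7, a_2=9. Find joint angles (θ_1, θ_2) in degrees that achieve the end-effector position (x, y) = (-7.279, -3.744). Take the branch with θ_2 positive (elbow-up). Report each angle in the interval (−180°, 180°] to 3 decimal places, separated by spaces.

135.003 119.999

cos θ_2 = (67.0014−7²−9²)/(2·7·9) = -0.5000; θ_2 = 119.9993° (elbow-up)
β = atan2(-3.7440,-7.2790) = -152.7807°; ψ = atan2(7.7943,2.5001) = 72.2158°
θ_1 = β − ψ = -224.9965°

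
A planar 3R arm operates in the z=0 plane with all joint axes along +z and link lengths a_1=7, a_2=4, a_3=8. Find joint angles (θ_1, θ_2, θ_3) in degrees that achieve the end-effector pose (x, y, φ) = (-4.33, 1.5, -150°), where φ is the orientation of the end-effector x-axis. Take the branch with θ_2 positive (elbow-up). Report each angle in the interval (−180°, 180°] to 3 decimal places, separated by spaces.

29.999 119.999 60.002

wrist centre = target − a_3·(cos φ, sin φ) = (2.5982, 5.5000)
cos θ_2 = (37.0007−7²−4²)/(2·7·4) = -0.5000; θ_2 = 119.9992° (elbow-up)
β = atan2(5.5000,2.5982) = 64.7139°; ψ = atan2(3.4641,5.0000) = 34.7150°
θ_1 = β − ψ = 29.9990°
θ_3 = φ − θ_1 − θ_2 = 60.0018° (wrapped to (-180°,180°])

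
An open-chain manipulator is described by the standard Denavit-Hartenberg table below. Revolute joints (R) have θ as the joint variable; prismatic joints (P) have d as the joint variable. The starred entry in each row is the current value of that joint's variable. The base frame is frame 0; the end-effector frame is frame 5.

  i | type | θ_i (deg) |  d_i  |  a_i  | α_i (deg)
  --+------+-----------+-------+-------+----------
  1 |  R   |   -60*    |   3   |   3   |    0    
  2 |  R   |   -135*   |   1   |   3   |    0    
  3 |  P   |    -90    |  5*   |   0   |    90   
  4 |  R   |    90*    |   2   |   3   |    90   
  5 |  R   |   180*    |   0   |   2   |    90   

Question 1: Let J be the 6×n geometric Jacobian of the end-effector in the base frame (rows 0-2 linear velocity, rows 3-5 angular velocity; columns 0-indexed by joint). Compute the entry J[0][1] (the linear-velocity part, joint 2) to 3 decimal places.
axis z_1 = (0.0000,0.0000,1.0000); lever o_n−o_1 = (-0.9659,0.2588,7.0000)
cross product → J_v[:, 1] = (-0.2588,-0.9659,0.0000)
J_ω[:, 1] = z_1
entry J[0][1] = -0.2588

-0.259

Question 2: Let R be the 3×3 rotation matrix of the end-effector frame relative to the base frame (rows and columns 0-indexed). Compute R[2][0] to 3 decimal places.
End-effector x-axis (col 0 of R) = (0.0000,-0.0000,-1.0000)
R[2][0] = -1.0000

-1.000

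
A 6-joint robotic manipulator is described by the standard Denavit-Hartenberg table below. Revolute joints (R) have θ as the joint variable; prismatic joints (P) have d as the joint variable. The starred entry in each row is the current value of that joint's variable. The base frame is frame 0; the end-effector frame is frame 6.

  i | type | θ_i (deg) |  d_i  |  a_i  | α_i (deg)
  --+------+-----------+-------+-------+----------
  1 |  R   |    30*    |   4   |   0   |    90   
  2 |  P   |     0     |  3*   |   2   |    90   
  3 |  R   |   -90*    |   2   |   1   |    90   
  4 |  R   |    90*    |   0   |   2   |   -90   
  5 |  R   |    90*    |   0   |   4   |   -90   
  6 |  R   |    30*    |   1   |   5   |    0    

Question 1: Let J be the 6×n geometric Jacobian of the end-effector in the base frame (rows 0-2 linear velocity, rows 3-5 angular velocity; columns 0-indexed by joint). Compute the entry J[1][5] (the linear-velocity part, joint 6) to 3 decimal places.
2.500

axis z_5 = (-0.0000,-0.0000,1.0000); lever o_n−o_5 = (2.5000,4.3301,1.0000)
cross product → J_v[:, 5] = (-4.3301,2.5000,-0.0000)
J_ω[:, 5] = z_5
entry J[1][5] = 2.5000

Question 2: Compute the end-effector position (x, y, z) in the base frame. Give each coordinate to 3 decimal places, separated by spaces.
after link 1: o_1 = (0.0000, 0.0000, 4.0000)
after link 2: o_2 = (3.2321, -1.5981, 4.0000)
after link 3: o_3 = (2.7321, -0.7321, 2.0000)
after link 4: o_4 = (2.7321, -0.7321, -0.0000)
after link 5: o_5 = (6.1962, 1.2679, -0.0000)
after link 6: o_6 = (8.6962, 5.5981, 1.0000)

8.696 5.598 1.000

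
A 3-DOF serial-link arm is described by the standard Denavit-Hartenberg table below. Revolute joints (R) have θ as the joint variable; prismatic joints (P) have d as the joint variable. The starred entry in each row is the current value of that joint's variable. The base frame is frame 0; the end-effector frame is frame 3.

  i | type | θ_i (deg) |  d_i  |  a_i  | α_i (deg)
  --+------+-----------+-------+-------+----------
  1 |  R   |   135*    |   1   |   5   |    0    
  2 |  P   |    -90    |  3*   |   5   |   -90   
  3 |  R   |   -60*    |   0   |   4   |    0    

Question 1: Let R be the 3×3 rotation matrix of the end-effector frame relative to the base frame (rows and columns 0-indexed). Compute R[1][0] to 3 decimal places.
0.354

End-effector x-axis (col 0 of R) = (0.3536,0.3536,0.8660)
R[1][0] = 0.3536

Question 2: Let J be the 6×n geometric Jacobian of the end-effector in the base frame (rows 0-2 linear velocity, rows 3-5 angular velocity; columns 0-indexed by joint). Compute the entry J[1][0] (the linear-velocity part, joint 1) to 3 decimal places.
axis z_0 = ẑ; lever o_n−o_0 = (1.4142,8.4853,7.4641)
cross product → J_v[:, 0] = (-8.4853,1.4142,0.0000)
J_ω[:, 0] = z_0
entry J[1][0] = 1.4142

1.414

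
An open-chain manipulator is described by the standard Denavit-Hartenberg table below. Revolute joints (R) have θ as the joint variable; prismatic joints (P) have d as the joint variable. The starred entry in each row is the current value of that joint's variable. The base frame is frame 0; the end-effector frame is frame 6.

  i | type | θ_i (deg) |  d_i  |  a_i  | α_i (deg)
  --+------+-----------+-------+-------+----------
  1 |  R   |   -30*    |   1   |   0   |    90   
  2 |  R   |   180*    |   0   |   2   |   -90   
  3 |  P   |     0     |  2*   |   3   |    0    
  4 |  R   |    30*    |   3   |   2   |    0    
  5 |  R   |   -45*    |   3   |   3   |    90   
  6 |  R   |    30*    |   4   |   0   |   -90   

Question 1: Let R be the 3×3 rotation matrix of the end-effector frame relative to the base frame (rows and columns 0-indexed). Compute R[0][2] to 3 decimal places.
0.483

End-effector z-axis (col 2 of R) = (0.4830,-0.1294,-0.8660)
R[0][2] = 0.4830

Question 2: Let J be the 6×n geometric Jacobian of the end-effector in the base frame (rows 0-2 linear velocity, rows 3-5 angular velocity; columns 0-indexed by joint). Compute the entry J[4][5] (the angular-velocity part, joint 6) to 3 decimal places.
-0.966

axis z_5 = (-0.2588,-0.9659,0.0000); lever o_n−o_5 = (-1.0353,-3.8637,0.0000)
cross product → J_v[:, 5] = (0.0000,-0.0000,-0.0000)
J_ω[:, 5] = z_5
entry J[4][5] = -0.9659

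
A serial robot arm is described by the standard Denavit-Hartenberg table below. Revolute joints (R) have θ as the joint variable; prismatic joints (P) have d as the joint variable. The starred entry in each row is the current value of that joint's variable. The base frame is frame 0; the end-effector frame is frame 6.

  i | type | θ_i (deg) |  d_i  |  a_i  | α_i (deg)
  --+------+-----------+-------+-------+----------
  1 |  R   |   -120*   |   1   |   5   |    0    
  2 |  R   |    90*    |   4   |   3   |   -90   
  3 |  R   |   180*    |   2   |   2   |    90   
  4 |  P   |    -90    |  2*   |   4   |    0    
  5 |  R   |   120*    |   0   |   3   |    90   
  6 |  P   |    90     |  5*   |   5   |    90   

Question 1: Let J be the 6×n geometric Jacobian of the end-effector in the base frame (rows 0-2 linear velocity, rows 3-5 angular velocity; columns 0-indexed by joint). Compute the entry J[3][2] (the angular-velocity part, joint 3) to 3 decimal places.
axis z_2 = (0.5000,0.8660,0.0000); lever o_n−o_2 = (-8.5622,-0.6340,-7.0000)
cross product → J_v[:, 2] = (-6.0622,3.5000,7.0981)
J_ω[:, 2] = z_2
entry J[3][2] = 0.5000

0.500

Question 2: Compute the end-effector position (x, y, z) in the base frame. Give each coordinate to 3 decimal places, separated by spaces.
-8.464 -6.464 -2.000

after link 1: o_1 = (-2.5000, -4.3301, 1.0000)
after link 2: o_2 = (0.0981, -5.8301, 5.0000)
after link 3: o_3 = (-0.6340, -3.0981, 5.0000)
after link 4: o_4 = (-2.6340, -6.5622, 3.0000)
after link 5: o_5 = (-4.1340, -3.9641, 3.0000)
after link 6: o_6 = (-8.4641, -6.4641, -2.0000)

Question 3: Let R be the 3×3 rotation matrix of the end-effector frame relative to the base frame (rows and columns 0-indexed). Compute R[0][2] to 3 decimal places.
End-effector z-axis (col 2 of R) = (-0.5000,0.8660,0.0000)
R[0][2] = -0.5000

-0.500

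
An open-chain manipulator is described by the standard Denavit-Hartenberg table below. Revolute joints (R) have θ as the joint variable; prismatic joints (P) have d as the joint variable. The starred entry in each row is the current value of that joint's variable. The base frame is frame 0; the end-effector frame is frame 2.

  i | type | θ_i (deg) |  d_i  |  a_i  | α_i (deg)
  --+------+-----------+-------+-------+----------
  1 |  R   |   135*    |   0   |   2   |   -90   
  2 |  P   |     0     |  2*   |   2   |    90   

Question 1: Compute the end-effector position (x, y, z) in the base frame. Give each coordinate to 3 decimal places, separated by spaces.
after link 1: o_1 = (-1.4142, 1.4142, 0.0000)
after link 2: o_2 = (-4.2426, 1.4142, 0.0000)

-4.243 1.414 0.000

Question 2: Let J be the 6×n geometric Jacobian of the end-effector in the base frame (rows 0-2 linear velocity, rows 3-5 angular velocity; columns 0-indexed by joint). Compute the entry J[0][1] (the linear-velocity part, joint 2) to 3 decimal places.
prismatic axis z_1 = (-0.7071,-0.7071,0.0000)
J_v[:, 1] = z_1; J_ω[:, 1] = (0,0,0)
entry J[0][1] = -0.7071

-0.707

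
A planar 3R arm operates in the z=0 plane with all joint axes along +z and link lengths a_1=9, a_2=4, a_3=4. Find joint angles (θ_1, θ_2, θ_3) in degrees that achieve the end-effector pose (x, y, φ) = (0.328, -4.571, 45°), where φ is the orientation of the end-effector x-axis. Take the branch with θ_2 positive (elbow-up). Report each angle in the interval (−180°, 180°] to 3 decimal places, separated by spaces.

-135.001 119.997 60.004

wrist centre = target − a_3·(cos φ, sin φ) = (-2.5004, -7.3994)
cos θ_2 = (61.0037−9²−4²)/(2·9·4) = -0.4999; θ_2 = 119.9966° (elbow-up)
β = atan2(-7.3994,-2.5004) = -108.6712°; ψ = atan2(3.4642,7.0002) = 26.3296°
θ_1 = β − ψ = -135.0008°
θ_3 = φ − θ_1 − θ_2 = 60.0042° (wrapped to (-180°,180°])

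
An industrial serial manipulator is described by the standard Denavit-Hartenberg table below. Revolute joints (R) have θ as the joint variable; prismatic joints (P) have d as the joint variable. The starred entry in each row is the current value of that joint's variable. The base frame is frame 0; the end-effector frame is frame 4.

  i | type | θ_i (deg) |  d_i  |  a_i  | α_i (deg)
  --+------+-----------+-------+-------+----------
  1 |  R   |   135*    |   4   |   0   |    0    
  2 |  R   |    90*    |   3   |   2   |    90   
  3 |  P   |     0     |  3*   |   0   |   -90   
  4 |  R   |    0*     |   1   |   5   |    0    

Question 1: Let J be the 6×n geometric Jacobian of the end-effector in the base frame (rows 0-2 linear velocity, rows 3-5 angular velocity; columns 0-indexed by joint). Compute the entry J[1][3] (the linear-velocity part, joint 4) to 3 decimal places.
-3.536

axis z_3 = (0.0000,0.0000,1.0000); lever o_n−o_3 = (-3.5355,-3.5355,1.0000)
cross product → J_v[:, 3] = (3.5355,-3.5355,0.0000)
J_ω[:, 3] = z_3
entry J[1][3] = -3.5355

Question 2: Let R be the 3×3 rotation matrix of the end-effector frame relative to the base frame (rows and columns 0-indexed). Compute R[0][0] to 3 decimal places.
-0.707

End-effector x-axis (col 0 of R) = (-0.7071,-0.7071,0.0000)
R[0][0] = -0.7071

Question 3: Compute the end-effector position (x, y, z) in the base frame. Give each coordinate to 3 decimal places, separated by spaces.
after link 1: o_1 = (0.0000, 0.0000, 4.0000)
after link 2: o_2 = (-1.4142, -1.4142, 7.0000)
after link 3: o_3 = (-3.5355, 0.7071, 7.0000)
after link 4: o_4 = (-7.0711, -2.8284, 8.0000)

-7.071 -2.828 8.000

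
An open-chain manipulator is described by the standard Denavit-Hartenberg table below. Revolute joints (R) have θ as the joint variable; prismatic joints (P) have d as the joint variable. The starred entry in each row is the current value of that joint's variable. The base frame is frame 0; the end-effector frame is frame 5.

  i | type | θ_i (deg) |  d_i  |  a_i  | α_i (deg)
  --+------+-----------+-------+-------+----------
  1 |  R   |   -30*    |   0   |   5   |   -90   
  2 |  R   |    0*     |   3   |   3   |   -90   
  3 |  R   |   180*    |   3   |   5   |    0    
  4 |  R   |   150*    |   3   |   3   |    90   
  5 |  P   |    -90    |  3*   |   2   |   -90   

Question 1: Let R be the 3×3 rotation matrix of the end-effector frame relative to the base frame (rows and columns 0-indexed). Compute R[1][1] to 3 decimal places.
End-effector y-axis (col 1 of R) = (0.0000,-1.0000,-0.0000)
R[1][1] = -1.0000

-1.000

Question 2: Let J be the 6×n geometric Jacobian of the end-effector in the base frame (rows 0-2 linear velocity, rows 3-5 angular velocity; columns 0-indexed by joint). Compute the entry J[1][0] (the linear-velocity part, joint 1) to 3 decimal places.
7.098

axis z_0 = ẑ; lever o_n−o_0 = (7.0981,4.0981,-4.0000)
cross product → J_v[:, 0] = (-4.0981,7.0981,0.0000)
J_ω[:, 0] = z_0
entry J[1][0] = 7.0981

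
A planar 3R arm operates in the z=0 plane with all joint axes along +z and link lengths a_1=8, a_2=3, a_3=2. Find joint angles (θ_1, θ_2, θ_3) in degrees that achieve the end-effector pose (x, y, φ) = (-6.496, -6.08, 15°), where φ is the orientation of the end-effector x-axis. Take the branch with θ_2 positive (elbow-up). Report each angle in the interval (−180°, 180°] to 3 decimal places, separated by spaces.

-150.008 30.028 134.980

wrist centre = target − a_3·(cos φ, sin φ) = (-8.4279, -6.5976)
cos θ_2 = (114.5575−8²−3²)/(2·8·3) = 0.8658; θ_2 = 30.0279° (elbow-up)
β = atan2(-6.5976,-8.4279) = -141.9448°; ψ = atan2(1.5013,10.5973) = 8.0631°
θ_1 = β − ψ = -150.0079°
θ_3 = φ − θ_1 − θ_2 = 134.9800° (wrapped to (-180°,180°])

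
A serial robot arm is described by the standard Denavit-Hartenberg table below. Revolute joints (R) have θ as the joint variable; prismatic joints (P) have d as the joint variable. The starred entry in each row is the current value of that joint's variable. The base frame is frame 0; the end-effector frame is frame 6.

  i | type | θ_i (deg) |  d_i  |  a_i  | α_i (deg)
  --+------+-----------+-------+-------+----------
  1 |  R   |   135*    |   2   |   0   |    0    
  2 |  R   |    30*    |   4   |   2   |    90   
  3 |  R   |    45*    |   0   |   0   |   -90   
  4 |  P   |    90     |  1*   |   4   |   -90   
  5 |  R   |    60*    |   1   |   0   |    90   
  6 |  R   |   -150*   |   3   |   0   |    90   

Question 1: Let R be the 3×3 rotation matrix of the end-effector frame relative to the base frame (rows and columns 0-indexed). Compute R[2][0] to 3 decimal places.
End-effector x-axis (col 0 of R) = (0.2828,0.3725,0.8839)
R[2][0] = 0.8839

0.884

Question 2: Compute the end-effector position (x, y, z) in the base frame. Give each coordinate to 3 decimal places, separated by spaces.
-1.249 -6.496 7.061

after link 1: o_1 = (0.0000, 0.0000, 2.0000)
after link 2: o_2 = (-1.9319, 0.5176, 6.0000)
after link 3: o_3 = (-1.9319, 0.5176, 6.0000)
after link 4: o_4 = (-2.2841, -3.5291, 6.7071)
after link 5: o_5 = (-1.6011, -3.7121, 6.0000)
after link 6: o_6 = (-1.2490, -6.4962, 7.0607)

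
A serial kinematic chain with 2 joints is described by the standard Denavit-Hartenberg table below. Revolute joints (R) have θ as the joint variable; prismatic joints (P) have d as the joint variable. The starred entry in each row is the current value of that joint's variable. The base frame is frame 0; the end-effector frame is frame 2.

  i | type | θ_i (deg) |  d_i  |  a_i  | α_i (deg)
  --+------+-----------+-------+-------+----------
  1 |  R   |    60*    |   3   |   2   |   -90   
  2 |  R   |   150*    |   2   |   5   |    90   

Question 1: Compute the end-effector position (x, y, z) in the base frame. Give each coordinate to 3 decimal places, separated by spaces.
after link 1: o_1 = (1.0000, 1.7321, 3.0000)
after link 2: o_2 = (-2.8971, -1.0179, 0.5000)

-2.897 -1.018 0.500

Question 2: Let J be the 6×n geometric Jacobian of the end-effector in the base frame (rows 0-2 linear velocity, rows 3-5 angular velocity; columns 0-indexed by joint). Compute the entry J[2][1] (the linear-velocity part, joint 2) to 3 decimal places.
4.330

axis z_1 = (-0.8660,0.5000,0.0000); lever o_n−o_1 = (-3.8971,-2.7500,-2.5000)
cross product → J_v[:, 1] = (-1.2500,-2.1651,4.3301)
J_ω[:, 1] = z_1
entry J[2][1] = 4.3301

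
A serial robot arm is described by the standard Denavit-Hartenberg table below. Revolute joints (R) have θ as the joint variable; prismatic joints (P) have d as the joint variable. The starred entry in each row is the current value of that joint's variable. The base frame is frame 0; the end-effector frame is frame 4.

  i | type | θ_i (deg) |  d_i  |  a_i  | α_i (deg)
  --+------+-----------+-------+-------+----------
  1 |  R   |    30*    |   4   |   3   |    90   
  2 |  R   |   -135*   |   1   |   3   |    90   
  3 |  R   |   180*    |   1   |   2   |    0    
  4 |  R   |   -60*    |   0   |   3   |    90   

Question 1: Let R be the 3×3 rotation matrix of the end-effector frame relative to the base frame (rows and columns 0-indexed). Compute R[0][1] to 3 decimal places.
End-effector y-axis (col 1 of R) = (-0.6124,-0.3536,0.7071)
R[0][1] = -0.6124

-0.612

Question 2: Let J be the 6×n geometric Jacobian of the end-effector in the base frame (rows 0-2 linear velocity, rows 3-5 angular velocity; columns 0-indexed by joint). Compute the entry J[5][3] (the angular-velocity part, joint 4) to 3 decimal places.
0.707

axis z_3 = (-0.6124,-0.3536,0.7071); lever o_n−o_3 = (2.2176,-1.7197,1.0607)
cross product → J_v[:, 3] = (0.8410,2.2176,1.8371)
J_ω[:, 3] = z_3
entry J[5][3] = 0.7071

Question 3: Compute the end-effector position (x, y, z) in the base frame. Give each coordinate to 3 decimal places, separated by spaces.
after link 1: o_1 = (2.5981, 1.5000, 4.0000)
after link 2: o_2 = (1.2610, -0.4267, 1.8787)
after link 3: o_3 = (1.8733, -0.0731, 4.0000)
after link 4: o_4 = (4.0909, -1.7928, 5.0607)

4.091 -1.793 5.061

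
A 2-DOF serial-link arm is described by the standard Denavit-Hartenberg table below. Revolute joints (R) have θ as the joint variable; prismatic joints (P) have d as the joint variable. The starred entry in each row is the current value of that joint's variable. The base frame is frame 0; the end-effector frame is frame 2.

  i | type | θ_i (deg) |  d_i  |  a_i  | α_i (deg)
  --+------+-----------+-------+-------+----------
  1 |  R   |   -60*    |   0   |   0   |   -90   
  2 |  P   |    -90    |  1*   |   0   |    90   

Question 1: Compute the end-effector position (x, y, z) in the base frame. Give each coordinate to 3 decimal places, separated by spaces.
after link 1: o_1 = (0.0000, 0.0000, 0.0000)
after link 2: o_2 = (0.8660, 0.5000, 0.0000)

0.866 0.500 0.000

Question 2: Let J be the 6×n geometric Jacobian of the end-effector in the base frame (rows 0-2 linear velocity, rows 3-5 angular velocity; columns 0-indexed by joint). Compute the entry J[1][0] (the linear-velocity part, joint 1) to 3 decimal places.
0.866

axis z_0 = ẑ; lever o_n−o_0 = (0.8660,0.5000,0.0000)
cross product → J_v[:, 0] = (-0.5000,0.8660,0.0000)
J_ω[:, 0] = z_0
entry J[1][0] = 0.8660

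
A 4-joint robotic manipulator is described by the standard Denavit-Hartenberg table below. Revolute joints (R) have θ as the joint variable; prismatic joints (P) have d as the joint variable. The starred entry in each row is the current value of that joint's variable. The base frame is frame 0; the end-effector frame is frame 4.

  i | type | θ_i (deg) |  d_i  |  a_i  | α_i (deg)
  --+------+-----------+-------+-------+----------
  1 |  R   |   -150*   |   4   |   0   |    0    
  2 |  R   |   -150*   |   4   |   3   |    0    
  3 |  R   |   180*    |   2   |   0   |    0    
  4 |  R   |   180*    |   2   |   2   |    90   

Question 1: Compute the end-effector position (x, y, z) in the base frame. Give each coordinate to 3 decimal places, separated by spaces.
2.500 4.330 12.000

after link 1: o_1 = (0.0000, 0.0000, 4.0000)
after link 2: o_2 = (1.5000, 2.5981, 8.0000)
after link 3: o_3 = (1.5000, 2.5981, 10.0000)
after link 4: o_4 = (2.5000, 4.3301, 12.0000)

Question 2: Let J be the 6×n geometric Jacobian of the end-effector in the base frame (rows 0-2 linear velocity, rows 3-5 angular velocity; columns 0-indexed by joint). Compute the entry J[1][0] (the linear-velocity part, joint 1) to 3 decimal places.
2.500

axis z_0 = ẑ; lever o_n−o_0 = (2.5000,4.3301,12.0000)
cross product → J_v[:, 0] = (-4.3301,2.5000,0.0000)
J_ω[:, 0] = z_0
entry J[1][0] = 2.5000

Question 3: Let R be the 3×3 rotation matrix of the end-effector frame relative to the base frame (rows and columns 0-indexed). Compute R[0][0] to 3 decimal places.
End-effector x-axis (col 0 of R) = (0.5000,0.8660,0.0000)
R[0][0] = 0.5000

0.500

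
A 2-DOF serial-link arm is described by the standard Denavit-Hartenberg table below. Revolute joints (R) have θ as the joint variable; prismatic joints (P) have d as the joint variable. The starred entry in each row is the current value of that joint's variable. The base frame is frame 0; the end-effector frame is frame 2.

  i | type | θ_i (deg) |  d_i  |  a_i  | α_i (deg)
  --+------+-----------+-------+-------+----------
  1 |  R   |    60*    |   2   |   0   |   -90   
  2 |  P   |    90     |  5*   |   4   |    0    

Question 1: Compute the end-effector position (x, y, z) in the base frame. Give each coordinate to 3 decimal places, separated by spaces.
-4.330 2.500 -2.000

after link 1: o_1 = (0.0000, 0.0000, 2.0000)
after link 2: o_2 = (-4.3301, 2.5000, -2.0000)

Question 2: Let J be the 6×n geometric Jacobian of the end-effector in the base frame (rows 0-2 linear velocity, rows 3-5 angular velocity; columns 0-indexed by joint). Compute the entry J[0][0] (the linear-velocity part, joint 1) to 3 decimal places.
axis z_0 = ẑ; lever o_n−o_0 = (-4.3301,2.5000,-2.0000)
cross product → J_v[:, 0] = (-2.5000,-4.3301,0.0000)
J_ω[:, 0] = z_0
entry J[0][0] = -2.5000

-2.500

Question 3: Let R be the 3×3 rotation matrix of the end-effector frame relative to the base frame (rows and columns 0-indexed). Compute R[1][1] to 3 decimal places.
-0.866

End-effector y-axis (col 1 of R) = (-0.5000,-0.8660,-0.0000)
R[1][1] = -0.8660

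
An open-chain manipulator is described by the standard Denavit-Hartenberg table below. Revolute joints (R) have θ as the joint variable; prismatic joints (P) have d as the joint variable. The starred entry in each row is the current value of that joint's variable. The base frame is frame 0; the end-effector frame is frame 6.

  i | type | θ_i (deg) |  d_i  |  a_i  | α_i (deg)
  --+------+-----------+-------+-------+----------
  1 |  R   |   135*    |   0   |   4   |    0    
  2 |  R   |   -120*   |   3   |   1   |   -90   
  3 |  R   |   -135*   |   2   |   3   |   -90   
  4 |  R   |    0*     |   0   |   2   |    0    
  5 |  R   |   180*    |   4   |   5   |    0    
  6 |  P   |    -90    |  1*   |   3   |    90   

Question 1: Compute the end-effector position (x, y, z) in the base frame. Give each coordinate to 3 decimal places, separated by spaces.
1.811 3.036 6.536

after link 1: o_1 = (-2.8284, 2.8284, 0.0000)
after link 2: o_2 = (-1.8625, 3.0872, 3.0000)
after link 3: o_3 = (-4.4292, 4.4701, 5.1213)
after link 4: o_4 = (-5.7952, 4.1040, 6.5355)
after link 5: o_5 = (0.3519, 5.7511, 5.8284)
after link 6: o_6 = (1.8114, 3.0364, 6.5355)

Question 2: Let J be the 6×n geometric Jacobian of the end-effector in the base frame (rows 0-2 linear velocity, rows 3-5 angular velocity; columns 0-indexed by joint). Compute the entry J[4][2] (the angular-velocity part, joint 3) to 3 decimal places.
0.966

axis z_2 = (-0.2588,0.9659,0.0000); lever o_n−o_2 = (3.6739,-0.0509,3.5355)
cross product → J_v[:, 2] = (3.4151,0.9151,-3.5355)
J_ω[:, 2] = z_2
entry J[4][2] = 0.9659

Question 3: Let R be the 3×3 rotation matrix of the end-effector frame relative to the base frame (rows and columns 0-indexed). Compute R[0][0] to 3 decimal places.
0.259

End-effector x-axis (col 0 of R) = (0.2588,-0.9659,0.0000)
R[0][0] = 0.2588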